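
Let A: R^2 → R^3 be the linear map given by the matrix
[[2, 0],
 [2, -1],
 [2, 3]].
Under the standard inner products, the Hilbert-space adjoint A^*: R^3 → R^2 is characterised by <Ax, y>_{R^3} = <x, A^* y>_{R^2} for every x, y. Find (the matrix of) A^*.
A^* = A^T =
[[2, 2, 2],
 [0, -1, 3]]

For real matrices with standard dot products, the defining identity <Ax, y> = <x, A^* y> gives (Ax)^T y = x^T (A^*) y, i.e. x^T A^T y = x^T (A^*) y. Since this holds for all x, y, we must have A^* = A^T. Therefore
A^* =
[[2, 2, 2],
 [0, -1, 3]].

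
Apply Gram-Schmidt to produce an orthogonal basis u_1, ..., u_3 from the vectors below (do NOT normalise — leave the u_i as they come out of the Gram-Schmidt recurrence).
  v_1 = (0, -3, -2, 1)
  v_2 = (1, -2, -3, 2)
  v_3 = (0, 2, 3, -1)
Orthogonal basis:
  u_1 = (0, -3, -2, 1)
  u_2 = (1, 1, -1, 1)
  u_3 = (1/2, -2/7, 9/14, 3/7)

Apply the Gram-Schmidt recurrence
  u_1 = v_1
  u_i = v_i − Σ_{j<i} ((v_i · u_j) / (u_j · u_j)) · u_j.

Step by step this gives:
  u_1 = (0, -3, -2, 1)
  u_2 = (1, 1, -1, 1)
  u_3 = (1/2, -2/7, 9/14, 3/7)

Orthogonality check:
  u_2 · u_1 = 0 (should be 0)
  u_3 · u_1 = 0 (should be 0)
  u_3 · u_2 = 0 (should be 0)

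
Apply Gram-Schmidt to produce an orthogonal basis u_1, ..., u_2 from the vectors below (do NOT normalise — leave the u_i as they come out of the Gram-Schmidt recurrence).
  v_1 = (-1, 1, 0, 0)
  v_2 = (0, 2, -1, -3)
Orthogonal basis:
  u_1 = (-1, 1, 0, 0)
  u_2 = (1, 1, -1, -3)

Apply the Gram-Schmidt recurrence
  u_1 = v_1
  u_i = v_i − Σ_{j<i} ((v_i · u_j) / (u_j · u_j)) · u_j.

Step by step this gives:
  u_1 = (-1, 1, 0, 0)
  u_2 = (1, 1, -1, -3)

Orthogonality check:
  u_2 · u_1 = 0 (should be 0)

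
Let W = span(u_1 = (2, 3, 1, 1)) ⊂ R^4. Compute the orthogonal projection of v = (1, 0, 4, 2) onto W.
proj_W(v) = (16/15, 8/5, 8/15, 8/15)

Set up U = [u_1 | ... | u_1] ∈ R^(4×1). The projector onto W = col(U) is P = U (U^T U)^(-1) U^T.
Compute U^T U =
  [15],
and U^T v = (8).
Solve U^T U · c = U^T v for the coefficients: c = (8/15). The projection is proj_W(v) = U c.
Check: (v - proj_W(v)) · u_1 = 0  (should be 0).
Result: proj_W(v) = (16/15, 8/5, 8/15, 8/15).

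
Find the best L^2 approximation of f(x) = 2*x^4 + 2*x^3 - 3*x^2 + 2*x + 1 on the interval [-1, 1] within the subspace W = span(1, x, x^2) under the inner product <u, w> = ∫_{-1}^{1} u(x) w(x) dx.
g(x) = -9*x^2/7 + 16*x/5 + 29/35

The best approximation g ∈ W is the orthogonal projection of f onto W. Writing g = a_0 + a_1 x + a_2 x^2, the coefficients solve the normal equations G · a = b where
  G_{ij} = <φ_i, φ_j> and b_i = <f, φ_i>, with φ_0 = 1, φ_1 = x, φ_2 = x^2.
G =
  [2, 0, 2/3]
  [0, 2/3, 0]
  [2/3, 0, 2/5],
b = (4/5, 32/15, 4/105).
Solving gives a_0 = 29/35, a_1 = 16/5, a_2 = -9/7, so
  g(x) = -9*x^2/7 + 16*x/5 + 29/35.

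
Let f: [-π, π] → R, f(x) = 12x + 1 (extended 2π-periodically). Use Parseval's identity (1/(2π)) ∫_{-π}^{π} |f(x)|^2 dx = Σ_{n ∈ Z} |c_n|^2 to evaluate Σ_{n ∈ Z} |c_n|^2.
Σ |c_n|^2 = 48π^2 + 1

Expand and integrate term by term over [-π, π]:
  ∫ (12x)^2 dx = 144·(2π^3/3); ∫ 2·12·(1)·x dx = 0 (odd integrand); ∫ 1^2 dx = 1·2π.
So (1/(2π)) ∫_{-π}^{π} (12x + 1)^2 dx = 144π^2/3 + 1 = 48π^2 + 1.
Parseval ⇒ Σ |c_n|^2 = 48π^2 + 1.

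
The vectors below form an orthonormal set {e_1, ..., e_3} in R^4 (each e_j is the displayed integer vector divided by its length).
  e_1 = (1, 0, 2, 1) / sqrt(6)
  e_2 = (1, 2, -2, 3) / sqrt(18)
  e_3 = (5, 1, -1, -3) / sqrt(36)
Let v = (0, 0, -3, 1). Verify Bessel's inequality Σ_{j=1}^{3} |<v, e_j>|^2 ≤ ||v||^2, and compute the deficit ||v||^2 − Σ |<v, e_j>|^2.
Σ |<v, e_j>|^2 = 26/3; ||v||^2 = 10; deficit = 4/3

Write each e_j = u_j / sqrt(<u_j, u_j>) where u_j is the displayed integer vector. Then <v, e_j> = <v, u_j> / sqrt(<u_j, u_j>), so |<v, e_j>|^2 = <v, u_j>^2 / <u_j, u_j>.
Coefficients: <v, e_1> = -5/sqrt(6), <v, e_2> = 9/sqrt(18), <v, e_3> = 0/sqrt(36).
Square and sum: Σ |<v, e_j>|^2 = 26/3.
Compute ||v||^2 = v·v = 10.
Deficit = 10 − 26/3 = 4/3 ≥ 0, confirming Bessel's inequality. (The deficit equals ||v − Σ <v,e_j> e_j||^2, the squared distance from v to span{e_j}.)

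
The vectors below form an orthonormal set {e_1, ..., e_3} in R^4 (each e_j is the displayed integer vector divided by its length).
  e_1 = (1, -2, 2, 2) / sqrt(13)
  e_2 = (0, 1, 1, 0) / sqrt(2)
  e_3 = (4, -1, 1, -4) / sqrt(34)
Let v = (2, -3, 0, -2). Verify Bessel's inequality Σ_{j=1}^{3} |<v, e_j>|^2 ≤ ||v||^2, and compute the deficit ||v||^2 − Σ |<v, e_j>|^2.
Σ |<v, e_j>|^2 = 3613/221; ||v||^2 = 17; deficit = 144/221

Write each e_j = u_j / sqrt(<u_j, u_j>) where u_j is the displayed integer vector. Then <v, e_j> = <v, u_j> / sqrt(<u_j, u_j>), so |<v, e_j>|^2 = <v, u_j>^2 / <u_j, u_j>.
Coefficients: <v, e_1> = 4/sqrt(13), <v, e_2> = -3/sqrt(2), <v, e_3> = 19/sqrt(34).
Square and sum: Σ |<v, e_j>|^2 = 3613/221.
Compute ||v||^2 = v·v = 17.
Deficit = 17 − 3613/221 = 144/221 ≥ 0, confirming Bessel's inequality. (The deficit equals ||v − Σ <v,e_j> e_j||^2, the squared distance from v to span{e_j}.)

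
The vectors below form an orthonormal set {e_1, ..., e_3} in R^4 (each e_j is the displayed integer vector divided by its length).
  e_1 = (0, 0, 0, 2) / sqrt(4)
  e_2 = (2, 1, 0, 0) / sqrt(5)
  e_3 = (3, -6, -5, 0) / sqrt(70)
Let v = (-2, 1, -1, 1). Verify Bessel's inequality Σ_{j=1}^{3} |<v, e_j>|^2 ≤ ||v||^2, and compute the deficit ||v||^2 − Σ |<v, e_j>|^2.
Σ |<v, e_j>|^2 = 7/2; ||v||^2 = 7; deficit = 7/2

Write each e_j = u_j / sqrt(<u_j, u_j>) where u_j is the displayed integer vector. Then <v, e_j> = <v, u_j> / sqrt(<u_j, u_j>), so |<v, e_j>|^2 = <v, u_j>^2 / <u_j, u_j>.
Coefficients: <v, e_1> = 2/sqrt(4), <v, e_2> = -3/sqrt(5), <v, e_3> = -7/sqrt(70).
Square and sum: Σ |<v, e_j>|^2 = 7/2.
Compute ||v||^2 = v·v = 7.
Deficit = 7 − 7/2 = 7/2 ≥ 0, confirming Bessel's inequality. (The deficit equals ||v − Σ <v,e_j> e_j||^2, the squared distance from v to span{e_j}.)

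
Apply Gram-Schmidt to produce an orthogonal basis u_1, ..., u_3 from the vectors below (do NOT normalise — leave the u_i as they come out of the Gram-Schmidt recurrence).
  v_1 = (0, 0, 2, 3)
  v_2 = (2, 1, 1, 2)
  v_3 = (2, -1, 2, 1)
Orthogonal basis:
  u_1 = (0, 0, 2, 3)
  u_2 = (2, 1, -3/13, 2/13)
  u_3 = (31/33, -101/66, 23/22, -23/33)

Apply the Gram-Schmidt recurrence
  u_1 = v_1
  u_i = v_i − Σ_{j<i} ((v_i · u_j) / (u_j · u_j)) · u_j.

Step by step this gives:
  u_1 = (0, 0, 2, 3)
  u_2 = (2, 1, -3/13, 2/13)
  u_3 = (31/33, -101/66, 23/22, -23/33)

Orthogonality check:
  u_2 · u_1 = 0 (should be 0)
  u_3 · u_1 = 0 (should be 0)
  u_3 · u_2 = 0 (should be 0)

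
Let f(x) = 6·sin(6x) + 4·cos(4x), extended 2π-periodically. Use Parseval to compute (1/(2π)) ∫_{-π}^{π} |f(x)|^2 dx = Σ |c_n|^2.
Σ |c_n|^2 = 26

Expand |f|^2 and use orthogonality of {sin(nx), cos(mx)} on [-π, π]:
  ∫_{-π}^{π} sin(nx)^2 dx = π, ∫ cos(mx)^2 dx = π, and cross terms integrate to 0.
So ∫_{-π}^{π} f(x)^2 dx = 6^2 · π + 4^2 · π = (36 + 16)π.
Divide by 2π: (36 + 16)/2 = 26.
By Parseval, this equals Σ |c_n|^2.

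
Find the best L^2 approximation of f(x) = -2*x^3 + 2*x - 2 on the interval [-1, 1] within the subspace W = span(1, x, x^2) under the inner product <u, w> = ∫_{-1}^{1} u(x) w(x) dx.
g(x) = 4*x/5 - 2

The best approximation g ∈ W is the orthogonal projection of f onto W. Writing g = a_0 + a_1 x + a_2 x^2, the coefficients solve the normal equations G · a = b where
  G_{ij} = <φ_i, φ_j> and b_i = <f, φ_i>, with φ_0 = 1, φ_1 = x, φ_2 = x^2.
G =
  [2, 0, 2/3]
  [0, 2/3, 0]
  [2/3, 0, 2/5],
b = (-4, 8/15, -4/3).
Solving gives a_0 = -2, a_1 = 4/5, a_2 = 0, so
  g(x) = 4*x/5 - 2.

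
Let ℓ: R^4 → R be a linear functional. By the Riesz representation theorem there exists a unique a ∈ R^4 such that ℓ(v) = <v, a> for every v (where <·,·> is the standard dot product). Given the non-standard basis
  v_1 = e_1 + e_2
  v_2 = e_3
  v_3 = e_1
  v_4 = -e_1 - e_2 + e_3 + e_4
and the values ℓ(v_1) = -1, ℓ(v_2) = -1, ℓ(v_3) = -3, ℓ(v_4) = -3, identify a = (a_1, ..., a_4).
a = (-3, 2, -1, -3)

Write a = (a_1, ..., a_4) in the standard basis. For each basis vector v_i, ℓ(v_i) = <v_i, a> is a linear equation in the a_j's. Collect the n equations into a matrix system V a = ℓ, where row i of V is v_i (expressed in the standard basis). Since V is invertible (lower-triangular with 1s on the diagonal, up to permutation), solve by back-substitution:
  V =
[[1, 1, 0, 0],
 [0, 0, 1, 0],
 [1, 0, 0, 0],
 [-1, -1, 1, 1]]
  V a = (-1, -1, -3, -3)
Solving gives a = (-3, 2, -1, -3).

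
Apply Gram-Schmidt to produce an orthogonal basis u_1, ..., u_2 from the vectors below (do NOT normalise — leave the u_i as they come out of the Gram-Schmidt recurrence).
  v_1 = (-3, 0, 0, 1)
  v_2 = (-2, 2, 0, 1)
Orthogonal basis:
  u_1 = (-3, 0, 0, 1)
  u_2 = (1/10, 2, 0, 3/10)

Apply the Gram-Schmidt recurrence
  u_1 = v_1
  u_i = v_i − Σ_{j<i} ((v_i · u_j) / (u_j · u_j)) · u_j.

Step by step this gives:
  u_1 = (-3, 0, 0, 1)
  u_2 = (1/10, 2, 0, 3/10)

Orthogonality check:
  u_2 · u_1 = 0 (should be 0)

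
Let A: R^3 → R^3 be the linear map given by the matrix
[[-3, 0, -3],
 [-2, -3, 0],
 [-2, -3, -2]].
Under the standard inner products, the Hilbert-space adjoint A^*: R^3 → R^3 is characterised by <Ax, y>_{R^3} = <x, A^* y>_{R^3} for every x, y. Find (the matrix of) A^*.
A^* = A^T =
[[-3, -2, -2],
 [0, -3, -3],
 [-3, 0, -2]]

For real matrices with standard dot products, the defining identity <Ax, y> = <x, A^* y> gives (Ax)^T y = x^T (A^*) y, i.e. x^T A^T y = x^T (A^*) y. Since this holds for all x, y, we must have A^* = A^T. Therefore
A^* =
[[-3, -2, -2],
 [0, -3, -3],
 [-3, 0, -2]].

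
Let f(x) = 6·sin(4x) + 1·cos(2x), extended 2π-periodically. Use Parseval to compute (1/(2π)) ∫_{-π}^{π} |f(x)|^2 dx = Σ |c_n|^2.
Σ |c_n|^2 = 37/2

Expand |f|^2 and use orthogonality of {sin(nx), cos(mx)} on [-π, π]:
  ∫_{-π}^{π} sin(nx)^2 dx = π, ∫ cos(mx)^2 dx = π, and cross terms integrate to 0.
So ∫_{-π}^{π} f(x)^2 dx = 6^2 · π + 1^2 · π = (36 + 1)π.
Divide by 2π: (36 + 1)/2 = 37/2.
By Parseval, this equals Σ |c_n|^2.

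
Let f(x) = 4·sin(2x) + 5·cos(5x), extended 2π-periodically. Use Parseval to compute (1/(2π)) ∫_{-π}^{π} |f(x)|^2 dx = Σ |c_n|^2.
Σ |c_n|^2 = 41/2

Expand |f|^2 and use orthogonality of {sin(nx), cos(mx)} on [-π, π]:
  ∫_{-π}^{π} sin(nx)^2 dx = π, ∫ cos(mx)^2 dx = π, and cross terms integrate to 0.
So ∫_{-π}^{π} f(x)^2 dx = 4^2 · π + 5^2 · π = (16 + 25)π.
Divide by 2π: (16 + 25)/2 = 41/2.
By Parseval, this equals Σ |c_n|^2.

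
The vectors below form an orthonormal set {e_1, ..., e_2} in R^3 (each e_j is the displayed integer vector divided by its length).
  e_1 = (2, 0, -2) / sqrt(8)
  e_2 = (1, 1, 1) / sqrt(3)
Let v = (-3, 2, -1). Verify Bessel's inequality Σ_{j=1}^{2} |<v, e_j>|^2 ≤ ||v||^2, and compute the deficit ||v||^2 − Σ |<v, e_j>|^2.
Σ |<v, e_j>|^2 = 10/3; ||v||^2 = 14; deficit = 32/3

Write each e_j = u_j / sqrt(<u_j, u_j>) where u_j is the displayed integer vector. Then <v, e_j> = <v, u_j> / sqrt(<u_j, u_j>), so |<v, e_j>|^2 = <v, u_j>^2 / <u_j, u_j>.
Coefficients: <v, e_1> = -4/sqrt(8), <v, e_2> = -2/sqrt(3).
Square and sum: Σ |<v, e_j>|^2 = 10/3.
Compute ||v||^2 = v·v = 14.
Deficit = 14 − 10/3 = 32/3 ≥ 0, confirming Bessel's inequality. (The deficit equals ||v − Σ <v,e_j> e_j||^2, the squared distance from v to span{e_j}.)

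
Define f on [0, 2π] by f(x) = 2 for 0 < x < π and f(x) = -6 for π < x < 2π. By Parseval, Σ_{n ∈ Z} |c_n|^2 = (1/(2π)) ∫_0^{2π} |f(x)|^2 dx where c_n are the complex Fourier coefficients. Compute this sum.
Σ |c_n|^2 = 20

Parseval equates the L^2 energy of f (normalised by 1/(2π)) with the ℓ^2 sum of its Fourier coefficients: (1/(2π)) ∫_0^{2π} |f|^2 = Σ |c_n|^2.
Compute the left side: (1/(2π)) [∫_0^π 2^2 dx + ∫_π^{2π} (-6)^2 dx] = (1/(2π)) · (4π + 36π) = (4 + 36)/2 = 20.
So Σ_{n ∈ Z} |c_n|^2 = 20.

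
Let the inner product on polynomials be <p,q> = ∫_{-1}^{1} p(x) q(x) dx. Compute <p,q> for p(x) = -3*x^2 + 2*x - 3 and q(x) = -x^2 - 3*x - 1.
<p,q> = 36/5

Expand the product: p(x)·q(x) = 3*x^4 + 7*x^3 + 7*x + 3.
∫_{-1}^{1} of each monomial x^k gives [2/(k+1) if k even, 0 if k odd]. Integrating term-by-term (or equivalently evaluating the antiderivative F(x) = 3*x^5/5 + 7*x^4/4 + 7*x^2/2 + 3*x at the endpoints):
  F(1) − F(−1) = 177/20 − (33/20) = 36/5.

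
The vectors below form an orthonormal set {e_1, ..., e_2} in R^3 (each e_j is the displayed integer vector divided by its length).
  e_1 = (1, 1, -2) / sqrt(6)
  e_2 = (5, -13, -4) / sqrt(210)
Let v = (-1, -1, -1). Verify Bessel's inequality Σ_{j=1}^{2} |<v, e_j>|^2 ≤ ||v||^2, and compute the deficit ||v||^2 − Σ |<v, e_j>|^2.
Σ |<v, e_j>|^2 = 24/35; ||v||^2 = 3; deficit = 81/35

Write each e_j = u_j / sqrt(<u_j, u_j>) where u_j is the displayed integer vector. Then <v, e_j> = <v, u_j> / sqrt(<u_j, u_j>), so |<v, e_j>|^2 = <v, u_j>^2 / <u_j, u_j>.
Coefficients: <v, e_1> = 0/sqrt(6), <v, e_2> = 12/sqrt(210).
Square and sum: Σ |<v, e_j>|^2 = 24/35.
Compute ||v||^2 = v·v = 3.
Deficit = 3 − 24/35 = 81/35 ≥ 0, confirming Bessel's inequality. (The deficit equals ||v − Σ <v,e_j> e_j||^2, the squared distance from v to span{e_j}.)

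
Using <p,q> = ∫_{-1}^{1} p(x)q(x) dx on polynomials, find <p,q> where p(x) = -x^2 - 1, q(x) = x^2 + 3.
<p,q> = -136/15

Expand the product: p(x)·q(x) = -x^4 - 4*x^2 - 3.
∫_{-1}^{1} of each monomial x^k gives [2/(k+1) if k even, 0 if k odd]. Integrating term-by-term (or equivalently evaluating the antiderivative F(x) = -x^5/5 - 4*x^3/3 - 3*x at the endpoints):
  F(1) − F(−1) = -68/15 − (68/15) = -136/15.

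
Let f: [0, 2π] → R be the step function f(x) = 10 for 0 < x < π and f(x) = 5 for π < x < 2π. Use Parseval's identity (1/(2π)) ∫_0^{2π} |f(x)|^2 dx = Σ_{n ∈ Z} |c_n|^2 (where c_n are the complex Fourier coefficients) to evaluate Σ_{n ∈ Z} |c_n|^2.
Σ |c_n|^2 = 125/2

Parseval equates the L^2 energy of f (normalised by 1/(2π)) with the ℓ^2 sum of its Fourier coefficients: (1/(2π)) ∫_0^{2π} |f|^2 = Σ |c_n|^2.
Compute the left side: (1/(2π)) [∫_0^π 10^2 dx + ∫_π^{2π} 5^2 dx] = (1/(2π)) · (100π + 25π) = (100 + 25)/2 = 125/2.
So Σ_{n ∈ Z} |c_n|^2 = 125/2.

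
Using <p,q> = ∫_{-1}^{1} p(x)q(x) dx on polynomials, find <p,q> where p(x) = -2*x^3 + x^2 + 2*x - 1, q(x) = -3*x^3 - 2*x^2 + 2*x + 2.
<p,q> = -184/105

Expand the product: p(x)·q(x) = 6*x^6 + x^5 - 12*x^4 - 3*x^3 + 8*x^2 + 2*x - 2.
∫_{-1}^{1} of each monomial x^k gives [2/(k+1) if k even, 0 if k odd]. Integrating term-by-term (or equivalently evaluating the antiderivative F(x) = 6*x^7/7 + x^6/6 - 12*x^5/5 - 3*x^4/4 + 8*x^3/3 + x^2 - 2*x at the endpoints):
  F(1) − F(−1) = -193/420 − (181/140) = -184/105.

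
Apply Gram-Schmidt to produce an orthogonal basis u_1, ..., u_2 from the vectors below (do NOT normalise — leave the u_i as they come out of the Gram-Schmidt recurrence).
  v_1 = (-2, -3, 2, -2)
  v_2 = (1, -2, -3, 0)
Orthogonal basis:
  u_1 = (-2, -3, 2, -2)
  u_2 = (17/21, -16/7, -59/21, -4/21)

Apply the Gram-Schmidt recurrence
  u_1 = v_1
  u_i = v_i − Σ_{j<i} ((v_i · u_j) / (u_j · u_j)) · u_j.

Step by step this gives:
  u_1 = (-2, -3, 2, -2)
  u_2 = (17/21, -16/7, -59/21, -4/21)

Orthogonality check:
  u_2 · u_1 = 0 (should be 0)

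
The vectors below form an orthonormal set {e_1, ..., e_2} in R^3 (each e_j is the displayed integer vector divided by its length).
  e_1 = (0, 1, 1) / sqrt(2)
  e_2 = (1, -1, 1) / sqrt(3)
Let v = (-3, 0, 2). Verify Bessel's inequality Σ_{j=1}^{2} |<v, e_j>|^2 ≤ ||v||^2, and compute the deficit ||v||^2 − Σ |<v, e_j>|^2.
Σ |<v, e_j>|^2 = 7/3; ||v||^2 = 13; deficit = 32/3

Write each e_j = u_j / sqrt(<u_j, u_j>) where u_j is the displayed integer vector. Then <v, e_j> = <v, u_j> / sqrt(<u_j, u_j>), so |<v, e_j>|^2 = <v, u_j>^2 / <u_j, u_j>.
Coefficients: <v, e_1> = 2/sqrt(2), <v, e_2> = -1/sqrt(3).
Square and sum: Σ |<v, e_j>|^2 = 7/3.
Compute ||v||^2 = v·v = 13.
Deficit = 13 − 7/3 = 32/3 ≥ 0, confirming Bessel's inequality. (The deficit equals ||v − Σ <v,e_j> e_j||^2, the squared distance from v to span{e_j}.)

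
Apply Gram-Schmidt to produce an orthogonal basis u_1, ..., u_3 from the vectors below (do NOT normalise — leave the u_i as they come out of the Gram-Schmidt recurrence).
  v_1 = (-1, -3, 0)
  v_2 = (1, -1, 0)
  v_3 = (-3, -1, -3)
Orthogonal basis:
  u_1 = (-1, -3, 0)
  u_2 = (6/5, -2/5, 0)
  u_3 = (0, 0, -3)

Apply the Gram-Schmidt recurrence
  u_1 = v_1
  u_i = v_i − Σ_{j<i} ((v_i · u_j) / (u_j · u_j)) · u_j.

Step by step this gives:
  u_1 = (-1, -3, 0)
  u_2 = (6/5, -2/5, 0)
  u_3 = (0, 0, -3)

Orthogonality check:
  u_2 · u_1 = 0 (should be 0)
  u_3 · u_1 = 0 (should be 0)
  u_3 · u_2 = 0 (should be 0)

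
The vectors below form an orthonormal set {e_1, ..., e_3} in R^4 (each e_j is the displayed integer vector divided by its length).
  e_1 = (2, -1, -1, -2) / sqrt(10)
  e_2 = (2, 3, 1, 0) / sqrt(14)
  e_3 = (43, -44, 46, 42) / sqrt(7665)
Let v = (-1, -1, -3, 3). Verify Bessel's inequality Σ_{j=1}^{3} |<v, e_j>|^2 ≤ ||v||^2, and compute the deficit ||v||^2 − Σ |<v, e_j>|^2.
Σ |<v, e_j>|^2 = 1355/219; ||v||^2 = 20; deficit = 3025/219

Write each e_j = u_j / sqrt(<u_j, u_j>) where u_j is the displayed integer vector. Then <v, e_j> = <v, u_j> / sqrt(<u_j, u_j>), so |<v, e_j>|^2 = <v, u_j>^2 / <u_j, u_j>.
Coefficients: <v, e_1> = -4/sqrt(10), <v, e_2> = -8/sqrt(14), <v, e_3> = -11/sqrt(7665).
Square and sum: Σ |<v, e_j>|^2 = 1355/219.
Compute ||v||^2 = v·v = 20.
Deficit = 20 − 1355/219 = 3025/219 ≥ 0, confirming Bessel's inequality. (The deficit equals ||v − Σ <v,e_j> e_j||^2, the squared distance from v to span{e_j}.)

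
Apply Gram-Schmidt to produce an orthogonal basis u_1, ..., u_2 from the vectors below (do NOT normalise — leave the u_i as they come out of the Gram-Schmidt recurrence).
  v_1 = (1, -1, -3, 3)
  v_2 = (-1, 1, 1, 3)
Orthogonal basis:
  u_1 = (1, -1, -3, 3)
  u_2 = (-6/5, 6/5, 8/5, 12/5)

Apply the Gram-Schmidt recurrence
  u_1 = v_1
  u_i = v_i − Σ_{j<i} ((v_i · u_j) / (u_j · u_j)) · u_j.

Step by step this gives:
  u_1 = (1, -1, -3, 3)
  u_2 = (-6/5, 6/5, 8/5, 12/5)

Orthogonality check:
  u_2 · u_1 = 0 (should be 0)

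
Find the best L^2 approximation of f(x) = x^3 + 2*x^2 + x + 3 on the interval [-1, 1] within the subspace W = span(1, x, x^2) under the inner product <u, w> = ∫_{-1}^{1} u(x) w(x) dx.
g(x) = 2*x^2 + 8*x/5 + 3

The best approximation g ∈ W is the orthogonal projection of f onto W. Writing g = a_0 + a_1 x + a_2 x^2, the coefficients solve the normal equations G · a = b where
  G_{ij} = <φ_i, φ_j> and b_i = <f, φ_i>, with φ_0 = 1, φ_1 = x, φ_2 = x^2.
G =
  [2, 0, 2/3]
  [0, 2/3, 0]
  [2/3, 0, 2/5],
b = (22/3, 16/15, 14/5).
Solving gives a_0 = 3, a_1 = 8/5, a_2 = 2, so
  g(x) = 2*x^2 + 8*x/5 + 3.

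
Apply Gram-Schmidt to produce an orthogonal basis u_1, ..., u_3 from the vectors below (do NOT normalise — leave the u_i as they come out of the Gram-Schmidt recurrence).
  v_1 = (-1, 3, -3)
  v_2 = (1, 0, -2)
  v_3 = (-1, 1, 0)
Orthogonal basis:
  u_1 = (-1, 3, -3)
  u_2 = (24/19, -15/19, -23/19)
  u_3 = (-3/35, -1/14, -3/70)

Apply the Gram-Schmidt recurrence
  u_1 = v_1
  u_i = v_i − Σ_{j<i} ((v_i · u_j) / (u_j · u_j)) · u_j.

Step by step this gives:
  u_1 = (-1, 3, -3)
  u_2 = (24/19, -15/19, -23/19)
  u_3 = (-3/35, -1/14, -3/70)

Orthogonality check:
  u_2 · u_1 = 0 (should be 0)
  u_3 · u_1 = 0 (should be 0)
  u_3 · u_2 = 0 (should be 0)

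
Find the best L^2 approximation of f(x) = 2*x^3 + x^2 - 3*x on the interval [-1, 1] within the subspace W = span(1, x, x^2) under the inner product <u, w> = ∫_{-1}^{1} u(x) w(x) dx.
g(x) = x^2 - 9*x/5

The best approximation g ∈ W is the orthogonal projection of f onto W. Writing g = a_0 + a_1 x + a_2 x^2, the coefficients solve the normal equations G · a = b where
  G_{ij} = <φ_i, φ_j> and b_i = <f, φ_i>, with φ_0 = 1, φ_1 = x, φ_2 = x^2.
G =
  [2, 0, 2/3]
  [0, 2/3, 0]
  [2/3, 0, 2/5],
b = (2/3, -6/5, 2/5).
Solving gives a_0 = 0, a_1 = -9/5, a_2 = 1, so
  g(x) = x^2 - 9*x/5.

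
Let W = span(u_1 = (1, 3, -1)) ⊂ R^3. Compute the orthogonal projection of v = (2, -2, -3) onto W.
proj_W(v) = (-1/11, -3/11, 1/11)

Set up U = [u_1 | ... | u_1] ∈ R^(3×1). The projector onto W = col(U) is P = U (U^T U)^(-1) U^T.
Compute U^T U =
  [11],
and U^T v = (-1).
Solve U^T U · c = U^T v for the coefficients: c = (-1/11). The projection is proj_W(v) = U c.
Check: (v - proj_W(v)) · u_1 = 0  (should be 0).
Result: proj_W(v) = (-1/11, -3/11, 1/11).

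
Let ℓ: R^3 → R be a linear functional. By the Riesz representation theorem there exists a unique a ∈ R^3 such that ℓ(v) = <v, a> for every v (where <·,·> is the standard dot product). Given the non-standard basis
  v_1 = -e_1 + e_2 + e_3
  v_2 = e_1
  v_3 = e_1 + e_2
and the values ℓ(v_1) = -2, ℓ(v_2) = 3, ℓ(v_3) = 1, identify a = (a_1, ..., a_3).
a = (3, -2, 3)

Write a = (a_1, ..., a_3) in the standard basis. For each basis vector v_i, ℓ(v_i) = <v_i, a> is a linear equation in the a_j's. Collect the n equations into a matrix system V a = ℓ, where row i of V is v_i (expressed in the standard basis). Since V is invertible (lower-triangular with 1s on the diagonal, up to permutation), solve by back-substitution:
  V =
[[-1, 1, 1],
 [1, 0, 0],
 [1, 1, 0]]
  V a = (-2, 3, 1)
Solving gives a = (3, -2, 3).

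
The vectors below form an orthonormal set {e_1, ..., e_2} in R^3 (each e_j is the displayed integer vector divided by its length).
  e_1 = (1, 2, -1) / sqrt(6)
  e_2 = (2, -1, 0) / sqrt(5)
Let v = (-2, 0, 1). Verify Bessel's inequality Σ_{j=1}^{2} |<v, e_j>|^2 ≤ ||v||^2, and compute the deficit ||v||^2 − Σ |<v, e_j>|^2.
Σ |<v, e_j>|^2 = 47/10; ||v||^2 = 5; deficit = 3/10

Write each e_j = u_j / sqrt(<u_j, u_j>) where u_j is the displayed integer vector. Then <v, e_j> = <v, u_j> / sqrt(<u_j, u_j>), so |<v, e_j>|^2 = <v, u_j>^2 / <u_j, u_j>.
Coefficients: <v, e_1> = -3/sqrt(6), <v, e_2> = -4/sqrt(5).
Square and sum: Σ |<v, e_j>|^2 = 47/10.
Compute ||v||^2 = v·v = 5.
Deficit = 5 − 47/10 = 3/10 ≥ 0, confirming Bessel's inequality. (The deficit equals ||v − Σ <v,e_j> e_j||^2, the squared distance from v to span{e_j}.)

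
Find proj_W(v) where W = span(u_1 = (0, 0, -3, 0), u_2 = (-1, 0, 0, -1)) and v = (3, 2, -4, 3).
proj_W(v) = (3, 0, -4, 3)

Set up U = [u_1 | ... | u_2] ∈ R^(4×2). The projector onto W = col(U) is P = U (U^T U)^(-1) U^T.
Compute U^T U =
  [9, 0]
  [0, 2],
and U^T v = (12, -6).
Solve U^T U · c = U^T v for the coefficients: c = (4/3, -3). The projection is proj_W(v) = U c.
Check: (v - proj_W(v)) · u_1 = 0  (should be 0).
Check: (v - proj_W(v)) · u_2 = 0  (should be 0).
Result: proj_W(v) = (3, 0, -4, 3).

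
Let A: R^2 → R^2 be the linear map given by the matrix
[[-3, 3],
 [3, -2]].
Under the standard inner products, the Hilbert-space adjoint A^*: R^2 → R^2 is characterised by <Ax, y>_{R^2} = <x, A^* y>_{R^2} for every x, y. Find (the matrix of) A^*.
A^* = A^T =
[[-3, 3],
 [3, -2]]

For real matrices with standard dot products, the defining identity <Ax, y> = <x, A^* y> gives (Ax)^T y = x^T (A^*) y, i.e. x^T A^T y = x^T (A^*) y. Since this holds for all x, y, we must have A^* = A^T. Therefore
A^* =
[[-3, 3],
 [3, -2]].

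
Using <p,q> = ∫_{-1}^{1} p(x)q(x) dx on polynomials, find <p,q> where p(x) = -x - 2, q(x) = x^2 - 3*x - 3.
<p,q> = 38/3

Expand the product: p(x)·q(x) = -x^3 + x^2 + 9*x + 6.
∫_{-1}^{1} of each monomial x^k gives [2/(k+1) if k even, 0 if k odd]. Integrating term-by-term (or equivalently evaluating the antiderivative F(x) = -x^4/4 + x^3/3 + 9*x^2/2 + 6*x at the endpoints):
  F(1) − F(−1) = 127/12 − (-25/12) = 38/3.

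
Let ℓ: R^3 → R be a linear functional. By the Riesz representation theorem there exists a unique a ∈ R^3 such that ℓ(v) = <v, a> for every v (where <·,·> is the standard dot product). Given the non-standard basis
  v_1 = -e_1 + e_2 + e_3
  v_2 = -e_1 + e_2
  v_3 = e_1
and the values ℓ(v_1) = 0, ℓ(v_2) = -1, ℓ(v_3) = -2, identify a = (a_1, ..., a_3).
a = (-2, -3, 1)

Write a = (a_1, ..., a_3) in the standard basis. For each basis vector v_i, ℓ(v_i) = <v_i, a> is a linear equation in the a_j's. Collect the n equations into a matrix system V a = ℓ, where row i of V is v_i (expressed in the standard basis). Since V is invertible (lower-triangular with 1s on the diagonal, up to permutation), solve by back-substitution:
  V =
[[-1, 1, 1],
 [-1, 1, 0],
 [1, 0, 0]]
  V a = (0, -1, -2)
Solving gives a = (-2, -3, 1).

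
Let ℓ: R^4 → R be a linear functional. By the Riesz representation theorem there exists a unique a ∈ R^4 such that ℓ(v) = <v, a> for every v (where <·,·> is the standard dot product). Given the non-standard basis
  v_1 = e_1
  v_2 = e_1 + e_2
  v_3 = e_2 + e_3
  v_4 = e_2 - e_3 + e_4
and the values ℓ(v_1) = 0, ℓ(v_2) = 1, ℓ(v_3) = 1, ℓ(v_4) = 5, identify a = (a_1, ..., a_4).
a = (0, 1, 0, 4)

Write a = (a_1, ..., a_4) in the standard basis. For each basis vector v_i, ℓ(v_i) = <v_i, a> is a linear equation in the a_j's. Collect the n equations into a matrix system V a = ℓ, where row i of V is v_i (expressed in the standard basis). Since V is invertible (lower-triangular with 1s on the diagonal, up to permutation), solve by back-substitution:
  V =
[[1, 0, 0, 0],
 [1, 1, 0, 0],
 [0, 1, 1, 0],
 [0, 1, -1, 1]]
  V a = (0, 1, 1, 5)
Solving gives a = (0, 1, 0, 4).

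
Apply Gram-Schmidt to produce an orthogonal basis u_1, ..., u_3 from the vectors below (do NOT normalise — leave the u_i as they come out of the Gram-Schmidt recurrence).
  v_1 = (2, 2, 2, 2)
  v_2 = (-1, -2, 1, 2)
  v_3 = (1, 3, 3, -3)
Orthogonal basis:
  u_1 = (2, 2, 2, 2)
  u_2 = (-1, -2, 1, 2)
  u_3 = (-1, 0, 3, -2)

Apply the Gram-Schmidt recurrence
  u_1 = v_1
  u_i = v_i − Σ_{j<i} ((v_i · u_j) / (u_j · u_j)) · u_j.

Step by step this gives:
  u_1 = (2, 2, 2, 2)
  u_2 = (-1, -2, 1, 2)
  u_3 = (-1, 0, 3, -2)

Orthogonality check:
  u_2 · u_1 = 0 (should be 0)
  u_3 · u_1 = 0 (should be 0)
  u_3 · u_2 = 0 (should be 0)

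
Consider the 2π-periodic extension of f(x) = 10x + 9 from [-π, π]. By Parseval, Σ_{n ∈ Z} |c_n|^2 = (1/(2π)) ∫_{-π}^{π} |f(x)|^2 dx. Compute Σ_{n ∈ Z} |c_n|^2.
Σ |c_n|^2 = 100π^2/3 + 81

Expand and integrate term by term over [-π, π]:
  ∫ (10x)^2 dx = 100·(2π^3/3); ∫ 2·10·(9)·x dx = 0 (odd integrand); ∫ 9^2 dx = 81·2π.
So (1/(2π)) ∫_{-π}^{π} (10x + 9)^2 dx = 100π^2/3 + 81 = 100π^2/3 + 81.
Parseval ⇒ Σ |c_n|^2 = 100π^2/3 + 81.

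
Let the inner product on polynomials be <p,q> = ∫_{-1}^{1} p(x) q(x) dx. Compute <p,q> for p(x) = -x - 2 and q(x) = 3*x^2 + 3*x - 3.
<p,q> = 6

Expand the product: p(x)·q(x) = -3*x^3 - 9*x^2 - 3*x + 6.
∫_{-1}^{1} of each monomial x^k gives [2/(k+1) if k even, 0 if k odd]. Integrating term-by-term (or equivalently evaluating the antiderivative F(x) = -3*x^4/4 - 3*x^3 - 3*x^2/2 + 6*x at the endpoints):
  F(1) − F(−1) = 3/4 − (-21/4) = 6.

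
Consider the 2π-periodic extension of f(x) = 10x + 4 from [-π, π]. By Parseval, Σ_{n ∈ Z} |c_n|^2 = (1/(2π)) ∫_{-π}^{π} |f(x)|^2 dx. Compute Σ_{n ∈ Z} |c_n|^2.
Σ |c_n|^2 = 100π^2/3 + 16

Expand and integrate term by term over [-π, π]:
  ∫ (10x)^2 dx = 100·(2π^3/3); ∫ 2·10·(4)·x dx = 0 (odd integrand); ∫ 4^2 dx = 16·2π.
So (1/(2π)) ∫_{-π}^{π} (10x + 4)^2 dx = 100π^2/3 + 16 = 100π^2/3 + 16.
Parseval ⇒ Σ |c_n|^2 = 100π^2/3 + 16.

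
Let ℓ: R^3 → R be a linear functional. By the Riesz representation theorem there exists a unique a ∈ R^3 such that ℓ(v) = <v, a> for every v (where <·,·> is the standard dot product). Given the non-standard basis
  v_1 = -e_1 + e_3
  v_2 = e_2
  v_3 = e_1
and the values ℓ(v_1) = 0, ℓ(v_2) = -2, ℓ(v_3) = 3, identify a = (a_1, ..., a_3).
a = (3, -2, 3)

Write a = (a_1, ..., a_3) in the standard basis. For each basis vector v_i, ℓ(v_i) = <v_i, a> is a linear equation in the a_j's. Collect the n equations into a matrix system V a = ℓ, where row i of V is v_i (expressed in the standard basis). Since V is invertible (lower-triangular with 1s on the diagonal, up to permutation), solve by back-substitution:
  V =
[[-1, 0, 1],
 [0, 1, 0],
 [1, 0, 0]]
  V a = (0, -2, 3)
Solving gives a = (3, -2, 3).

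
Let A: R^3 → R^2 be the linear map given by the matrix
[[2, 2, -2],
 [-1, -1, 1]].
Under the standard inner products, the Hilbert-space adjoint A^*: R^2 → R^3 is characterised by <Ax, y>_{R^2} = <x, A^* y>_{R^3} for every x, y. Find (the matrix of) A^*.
A^* = A^T =
[[2, -1],
 [2, -1],
 [-2, 1]]

For real matrices with standard dot products, the defining identity <Ax, y> = <x, A^* y> gives (Ax)^T y = x^T (A^*) y, i.e. x^T A^T y = x^T (A^*) y. Since this holds for all x, y, we must have A^* = A^T. Therefore
A^* =
[[2, -1],
 [2, -1],
 [-2, 1]].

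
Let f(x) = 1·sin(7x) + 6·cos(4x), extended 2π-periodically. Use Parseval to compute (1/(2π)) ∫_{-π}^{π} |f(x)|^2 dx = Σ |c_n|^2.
Σ |c_n|^2 = 37/2

Expand |f|^2 and use orthogonality of {sin(nx), cos(mx)} on [-π, π]:
  ∫_{-π}^{π} sin(nx)^2 dx = π, ∫ cos(mx)^2 dx = π, and cross terms integrate to 0.
So ∫_{-π}^{π} f(x)^2 dx = 1^2 · π + 6^2 · π = (1 + 36)π.
Divide by 2π: (1 + 36)/2 = 37/2.
By Parseval, this equals Σ |c_n|^2.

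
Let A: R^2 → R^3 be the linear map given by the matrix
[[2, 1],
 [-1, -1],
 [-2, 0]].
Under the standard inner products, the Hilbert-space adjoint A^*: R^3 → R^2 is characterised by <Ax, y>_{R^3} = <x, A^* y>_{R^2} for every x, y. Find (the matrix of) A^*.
A^* = A^T =
[[2, -1, -2],
 [1, -1, 0]]

For real matrices with standard dot products, the defining identity <Ax, y> = <x, A^* y> gives (Ax)^T y = x^T (A^*) y, i.e. x^T A^T y = x^T (A^*) y. Since this holds for all x, y, we must have A^* = A^T. Therefore
A^* =
[[2, -1, -2],
 [1, -1, 0]].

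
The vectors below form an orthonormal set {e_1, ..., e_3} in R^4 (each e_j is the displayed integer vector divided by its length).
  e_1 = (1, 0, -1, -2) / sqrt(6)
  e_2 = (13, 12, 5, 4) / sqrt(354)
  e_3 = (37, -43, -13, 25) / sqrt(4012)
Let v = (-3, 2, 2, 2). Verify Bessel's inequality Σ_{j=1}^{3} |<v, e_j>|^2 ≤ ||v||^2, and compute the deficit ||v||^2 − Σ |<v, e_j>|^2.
Σ |<v, e_j>|^2 = 1427/68; ||v||^2 = 21; deficit = 1/68

Write each e_j = u_j / sqrt(<u_j, u_j>) where u_j is the displayed integer vector. Then <v, e_j> = <v, u_j> / sqrt(<u_j, u_j>), so |<v, e_j>|^2 = <v, u_j>^2 / <u_j, u_j>.
Coefficients: <v, e_1> = -9/sqrt(6), <v, e_2> = 3/sqrt(354), <v, e_3> = -173/sqrt(4012).
Square and sum: Σ |<v, e_j>|^2 = 1427/68.
Compute ||v||^2 = v·v = 21.
Deficit = 21 − 1427/68 = 1/68 ≥ 0, confirming Bessel's inequality. (The deficit equals ||v − Σ <v,e_j> e_j||^2, the squared distance from v to span{e_j}.)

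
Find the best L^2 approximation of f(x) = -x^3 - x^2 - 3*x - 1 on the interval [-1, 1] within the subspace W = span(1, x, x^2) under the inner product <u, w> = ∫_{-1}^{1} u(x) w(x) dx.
g(x) = -x^2 - 18*x/5 - 1

The best approximation g ∈ W is the orthogonal projection of f onto W. Writing g = a_0 + a_1 x + a_2 x^2, the coefficients solve the normal equations G · a = b where
  G_{ij} = <φ_i, φ_j> and b_i = <f, φ_i>, with φ_0 = 1, φ_1 = x, φ_2 = x^2.
G =
  [2, 0, 2/3]
  [0, 2/3, 0]
  [2/3, 0, 2/5],
b = (-8/3, -12/5, -16/15).
Solving gives a_0 = -1, a_1 = -18/5, a_2 = -1, so
  g(x) = -x^2 - 18*x/5 - 1.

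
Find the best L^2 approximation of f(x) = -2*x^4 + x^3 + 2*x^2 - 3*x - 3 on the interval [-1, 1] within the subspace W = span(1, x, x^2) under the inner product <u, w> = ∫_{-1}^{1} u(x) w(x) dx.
g(x) = 2*x^2/7 - 12*x/5 - 99/35

The best approximation g ∈ W is the orthogonal projection of f onto W. Writing g = a_0 + a_1 x + a_2 x^2, the coefficients solve the normal equations G · a = b where
  G_{ij} = <φ_i, φ_j> and b_i = <f, φ_i>, with φ_0 = 1, φ_1 = x, φ_2 = x^2.
G =
  [2, 0, 2/3]
  [0, 2/3, 0]
  [2/3, 0, 2/5],
b = (-82/15, -8/5, -62/35).
Solving gives a_0 = -99/35, a_1 = -12/5, a_2 = 2/7, so
  g(x) = 2*x^2/7 - 12*x/5 - 99/35.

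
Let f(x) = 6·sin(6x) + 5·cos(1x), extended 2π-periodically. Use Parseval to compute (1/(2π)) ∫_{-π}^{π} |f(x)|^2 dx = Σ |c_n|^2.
Σ |c_n|^2 = 61/2

Expand |f|^2 and use orthogonality of {sin(nx), cos(mx)} on [-π, π]:
  ∫_{-π}^{π} sin(nx)^2 dx = π, ∫ cos(mx)^2 dx = π, and cross terms integrate to 0.
So ∫_{-π}^{π} f(x)^2 dx = 6^2 · π + 5^2 · π = (36 + 25)π.
Divide by 2π: (36 + 25)/2 = 61/2.
By Parseval, this equals Σ |c_n|^2.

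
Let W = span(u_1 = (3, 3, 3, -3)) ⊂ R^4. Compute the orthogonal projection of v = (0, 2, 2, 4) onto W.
proj_W(v) = (0, 0, 0, 0)

Set up U = [u_1 | ... | u_1] ∈ R^(4×1). The projector onto W = col(U) is P = U (U^T U)^(-1) U^T.
Compute U^T U =
  [36],
and U^T v = (0).
Solve U^T U · c = U^T v for the coefficients: c = (0). The projection is proj_W(v) = U c.
Check: (v - proj_W(v)) · u_1 = 0  (should be 0).
Result: proj_W(v) = (0, 0, 0, 0).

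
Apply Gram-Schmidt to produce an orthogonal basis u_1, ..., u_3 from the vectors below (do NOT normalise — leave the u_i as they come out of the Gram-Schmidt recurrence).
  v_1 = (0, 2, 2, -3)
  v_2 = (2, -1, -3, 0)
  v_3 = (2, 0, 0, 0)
Orthogonal basis:
  u_1 = (0, 2, 2, -3)
  u_2 = (2, -1/17, -35/17, -24/17)
  u_3 = (106/87, 2/87, 70/87, 16/29)

Apply the Gram-Schmidt recurrence
  u_1 = v_1
  u_i = v_i − Σ_{j<i} ((v_i · u_j) / (u_j · u_j)) · u_j.

Step by step this gives:
  u_1 = (0, 2, 2, -3)
  u_2 = (2, -1/17, -35/17, -24/17)
  u_3 = (106/87, 2/87, 70/87, 16/29)

Orthogonality check:
  u_2 · u_1 = 0 (should be 0)
  u_3 · u_1 = 0 (should be 0)
  u_3 · u_2 = 0 (should be 0)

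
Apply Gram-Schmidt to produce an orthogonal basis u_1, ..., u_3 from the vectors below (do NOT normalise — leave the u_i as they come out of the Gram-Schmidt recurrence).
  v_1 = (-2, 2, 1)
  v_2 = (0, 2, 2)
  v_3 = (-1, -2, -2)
Orthogonal basis:
  u_1 = (-2, 2, 1)
  u_2 = (4/3, 2/3, 4/3)
  u_3 = (-1/9, -2/9, 2/9)

Apply the Gram-Schmidt recurrence
  u_1 = v_1
  u_i = v_i − Σ_{j<i} ((v_i · u_j) / (u_j · u_j)) · u_j.

Step by step this gives:
  u_1 = (-2, 2, 1)
  u_2 = (4/3, 2/3, 4/3)
  u_3 = (-1/9, -2/9, 2/9)

Orthogonality check:
  u_2 · u_1 = 0 (should be 0)
  u_3 · u_1 = 0 (should be 0)
  u_3 · u_2 = 0 (should be 0)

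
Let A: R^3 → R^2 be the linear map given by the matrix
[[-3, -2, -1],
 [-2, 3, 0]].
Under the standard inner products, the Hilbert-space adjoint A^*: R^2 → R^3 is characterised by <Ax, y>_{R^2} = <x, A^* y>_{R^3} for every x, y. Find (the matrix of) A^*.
A^* = A^T =
[[-3, -2],
 [-2, 3],
 [-1, 0]]

For real matrices with standard dot products, the defining identity <Ax, y> = <x, A^* y> gives (Ax)^T y = x^T (A^*) y, i.e. x^T A^T y = x^T (A^*) y. Since this holds for all x, y, we must have A^* = A^T. Therefore
A^* =
[[-3, -2],
 [-2, 3],
 [-1, 0]].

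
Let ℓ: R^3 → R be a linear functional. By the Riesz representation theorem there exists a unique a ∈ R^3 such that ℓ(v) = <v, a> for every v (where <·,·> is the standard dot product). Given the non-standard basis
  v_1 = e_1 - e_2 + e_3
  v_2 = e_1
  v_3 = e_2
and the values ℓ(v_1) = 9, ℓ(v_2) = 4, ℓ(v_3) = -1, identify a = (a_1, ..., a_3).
a = (4, -1, 4)

Write a = (a_1, ..., a_3) in the standard basis. For each basis vector v_i, ℓ(v_i) = <v_i, a> is a linear equation in the a_j's. Collect the n equations into a matrix system V a = ℓ, where row i of V is v_i (expressed in the standard basis). Since V is invertible (lower-triangular with 1s on the diagonal, up to permutation), solve by back-substitution:
  V =
[[1, -1, 1],
 [1, 0, 0],
 [0, 1, 0]]
  V a = (9, 4, -1)
Solving gives a = (4, -1, 4).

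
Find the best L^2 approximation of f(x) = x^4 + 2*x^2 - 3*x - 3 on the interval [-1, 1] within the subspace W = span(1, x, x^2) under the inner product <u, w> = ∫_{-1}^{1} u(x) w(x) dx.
g(x) = 20*x^2/7 - 3*x - 108/35

The best approximation g ∈ W is the orthogonal projection of f onto W. Writing g = a_0 + a_1 x + a_2 x^2, the coefficients solve the normal equations G · a = b where
  G_{ij} = <φ_i, φ_j> and b_i = <f, φ_i>, with φ_0 = 1, φ_1 = x, φ_2 = x^2.
G =
  [2, 0, 2/3]
  [0, 2/3, 0]
  [2/3, 0, 2/5],
b = (-64/15, -2, -32/35).
Solving gives a_0 = -108/35, a_1 = -3, a_2 = 20/7, so
  g(x) = 20*x^2/7 - 3*x - 108/35.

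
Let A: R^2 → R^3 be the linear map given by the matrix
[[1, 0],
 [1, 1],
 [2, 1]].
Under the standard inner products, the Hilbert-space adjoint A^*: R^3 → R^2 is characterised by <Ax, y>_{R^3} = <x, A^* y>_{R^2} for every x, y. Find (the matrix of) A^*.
A^* = A^T =
[[1, 1, 2],
 [0, 1, 1]]

For real matrices with standard dot products, the defining identity <Ax, y> = <x, A^* y> gives (Ax)^T y = x^T (A^*) y, i.e. x^T A^T y = x^T (A^*) y. Since this holds for all x, y, we must have A^* = A^T. Therefore
A^* =
[[1, 1, 2],
 [0, 1, 1]].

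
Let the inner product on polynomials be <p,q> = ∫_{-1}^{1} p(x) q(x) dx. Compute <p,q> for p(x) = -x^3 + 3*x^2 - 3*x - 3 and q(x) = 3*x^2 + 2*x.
<p,q> = -36/5

Expand the product: p(x)·q(x) = -3*x^5 + 7*x^4 - 3*x^3 - 15*x^2 - 6*x.
∫_{-1}^{1} of each monomial x^k gives [2/(k+1) if k even, 0 if k odd]. Integrating term-by-term (or equivalently evaluating the antiderivative F(x) = -x^6/2 + 7*x^5/5 - 3*x^4/4 - 5*x^3 - 3*x^2 at the endpoints):
  F(1) − F(−1) = -157/20 − (-13/20) = -36/5.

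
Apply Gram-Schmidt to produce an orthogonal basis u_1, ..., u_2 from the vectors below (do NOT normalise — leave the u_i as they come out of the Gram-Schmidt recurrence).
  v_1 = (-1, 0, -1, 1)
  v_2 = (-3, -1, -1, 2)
Orthogonal basis:
  u_1 = (-1, 0, -1, 1)
  u_2 = (-1, -1, 1, 0)

Apply the Gram-Schmidt recurrence
  u_1 = v_1
  u_i = v_i − Σ_{j<i} ((v_i · u_j) / (u_j · u_j)) · u_j.

Step by step this gives:
  u_1 = (-1, 0, -1, 1)
  u_2 = (-1, -1, 1, 0)

Orthogonality check:
  u_2 · u_1 = 0 (should be 0)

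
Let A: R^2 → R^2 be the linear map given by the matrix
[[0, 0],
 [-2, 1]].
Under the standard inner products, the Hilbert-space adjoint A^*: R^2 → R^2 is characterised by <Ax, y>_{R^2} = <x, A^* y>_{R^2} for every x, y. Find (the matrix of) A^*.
A^* = A^T =
[[0, -2],
 [0, 1]]

For real matrices with standard dot products, the defining identity <Ax, y> = <x, A^* y> gives (Ax)^T y = x^T (A^*) y, i.e. x^T A^T y = x^T (A^*) y. Since this holds for all x, y, we must have A^* = A^T. Therefore
A^* =
[[0, -2],
 [0, 1]].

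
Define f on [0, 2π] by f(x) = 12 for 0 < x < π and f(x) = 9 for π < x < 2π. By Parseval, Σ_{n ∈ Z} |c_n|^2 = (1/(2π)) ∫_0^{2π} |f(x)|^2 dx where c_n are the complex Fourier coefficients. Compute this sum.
Σ |c_n|^2 = 225/2

Parseval equates the L^2 energy of f (normalised by 1/(2π)) with the ℓ^2 sum of its Fourier coefficients: (1/(2π)) ∫_0^{2π} |f|^2 = Σ |c_n|^2.
Compute the left side: (1/(2π)) [∫_0^π 12^2 dx + ∫_π^{2π} 9^2 dx] = (1/(2π)) · (144π + 81π) = (144 + 81)/2 = 225/2.
So Σ_{n ∈ Z} |c_n|^2 = 225/2.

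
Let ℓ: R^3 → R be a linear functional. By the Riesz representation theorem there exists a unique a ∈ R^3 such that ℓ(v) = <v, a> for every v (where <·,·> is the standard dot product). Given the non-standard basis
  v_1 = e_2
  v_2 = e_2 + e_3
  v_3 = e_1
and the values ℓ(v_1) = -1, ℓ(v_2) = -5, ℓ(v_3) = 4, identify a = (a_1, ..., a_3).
a = (4, -1, -4)

Write a = (a_1, ..., a_3) in the standard basis. For each basis vector v_i, ℓ(v_i) = <v_i, a> is a linear equation in the a_j's. Collect the n equations into a matrix system V a = ℓ, where row i of V is v_i (expressed in the standard basis). Since V is invertible (lower-triangular with 1s on the diagonal, up to permutation), solve by back-substitution:
  V =
[[0, 1, 0],
 [0, 1, 1],
 [1, 0, 0]]
  V a = (-1, -5, 4)
Solving gives a = (4, -1, -4).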